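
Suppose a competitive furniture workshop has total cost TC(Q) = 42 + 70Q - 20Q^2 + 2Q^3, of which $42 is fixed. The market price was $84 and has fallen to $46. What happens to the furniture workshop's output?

MC = 70 - 40Q + 6Q^2; the shutdown threshold is min AVC = $20 (at Q = 5).
At P = $84 ≥ min AVC, set P = MC on the rising branch: Q = 7.
At P = $46 ≥ min AVC, set P = MC: Q = 6. The firm stays open but cuts output.

Output falls from 7 to 6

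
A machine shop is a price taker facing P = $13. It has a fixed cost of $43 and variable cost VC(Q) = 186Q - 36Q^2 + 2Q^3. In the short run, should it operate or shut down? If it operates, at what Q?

Shut down

From TC, MC = TC'(Q) = 186 - 72Q + 6Q^2 and AVC = VC/Q = 186 - 36Q + 2Q^2.
AVC is minimized where dAVC/dQ = -36 + 4Q = 0, at Q = 9; min AVC = 186 - 36·9 + 2·9^2 = $24.
P = $13 lies below min AVC = $24; no output level covers variable cost.
Best response: produce nothing and absorb the $43 fixed cost.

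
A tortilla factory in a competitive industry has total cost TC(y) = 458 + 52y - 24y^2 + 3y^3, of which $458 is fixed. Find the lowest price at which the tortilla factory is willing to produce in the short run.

$4 per unit

The shutdown price is the minimum of AVC. VC = 52y - 24y^2 + 3y^3, so AVC = 52 - 24y + 3y^2.
dAVC/dy = -24 + 6y = 0 gives y = 4. min AVC = 52 - 24·4 + 3·4^2 = 4.
The firm shuts down for any P below $4.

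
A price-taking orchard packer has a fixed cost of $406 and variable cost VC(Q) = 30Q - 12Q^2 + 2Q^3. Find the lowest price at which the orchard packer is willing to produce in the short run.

Short-run supply begins at min AVC. From VC = 30Q - 12Q^2 + 2Q^3, AVC = 30 - 12Q + 2Q^2.
At the minimum of AVC, MC = AVC. MC = 30 - 24Q + 6Q^2; setting MC = AVC gives 4Q^2 - 12Q = 0, so Q = 3. min AVC = 12.
The firm shuts down for any P below $12.

$12 per unit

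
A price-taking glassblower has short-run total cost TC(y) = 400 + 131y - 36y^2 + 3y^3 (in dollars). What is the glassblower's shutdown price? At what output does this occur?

$23 per unit, at y = 6

Short-run supply begins at min AVC. From VC = 131y - 36y^2 + 3y^3, AVC = 131 - 36y + 3y^2.
At the minimum of AVC, MC = AVC. MC = 131 - 72y + 9y^2; setting MC = AVC gives 6y^2 - 36y = 0, so y = 6. min AVC = 23.
So the shutdown price is $23.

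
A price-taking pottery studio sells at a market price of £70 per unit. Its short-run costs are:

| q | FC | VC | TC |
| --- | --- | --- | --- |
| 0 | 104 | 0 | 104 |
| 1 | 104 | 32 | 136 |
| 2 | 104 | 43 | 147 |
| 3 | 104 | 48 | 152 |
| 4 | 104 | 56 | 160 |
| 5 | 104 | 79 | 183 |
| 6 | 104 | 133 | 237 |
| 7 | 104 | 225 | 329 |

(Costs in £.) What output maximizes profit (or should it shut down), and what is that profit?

q = 6; profit = £183

Compute π = P·q − TC at each output: q=0: -104; q=1: -66; q=2: -7; q=3: 58; q=4: 120; q=5: 167; q=6: 183; q=7: 161.
Profit is maximized at q = 6. AVC there is 133/6 = £22.17 ≤ P, so producing beats shutting down (which would give -£104).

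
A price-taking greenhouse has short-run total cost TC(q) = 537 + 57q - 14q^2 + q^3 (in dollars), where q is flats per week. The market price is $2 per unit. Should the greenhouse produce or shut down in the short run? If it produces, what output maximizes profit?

Shut down

From TC, MC = TC'(q) = 57 - 28q + 3q^2 and AVC = VC/q = 57 - 14q + q^2.
AVC hits its minimum where MC = AVC, at q = 7, giving min AVC = 57 - 14·7 + 7^2 = $8.
P = $2 lies below min AVC = $8; no output level covers variable cost.
The firm minimizes its loss by shutting down and losing only its fixed cost of $537.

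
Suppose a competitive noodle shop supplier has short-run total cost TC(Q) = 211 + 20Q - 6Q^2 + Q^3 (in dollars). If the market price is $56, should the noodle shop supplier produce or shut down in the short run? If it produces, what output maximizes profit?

Produce at Q = 6

Strip out fixed cost: VC = 20Q - 6Q^2 + Q^3. Then AVC = 20 - 6Q + Q^2 and MC = 20 - 12Q + 3Q^2.
AVC is minimized where dAVC/dQ = -6 + 2Q = 0, at Q = 3; min AVC = 20 - 6·3 + 3^2 = $11.
P = $56 exceeds min AVC = $11, so the firm stays open.
Set P = MC: 56 = 20 - 12Q + 3Q^2 → -36 - 12Q + 3Q^2 = 0. The roots are Q = -2 and Q = 6; the profit-maximizing output is on the rising part of MC, so Q* = 6.
Check: AVC at Q = 6 is $20 ≤ P, so revenue covers variable cost.
Profit = P·Q − TC = 56·6 − 331 = $5.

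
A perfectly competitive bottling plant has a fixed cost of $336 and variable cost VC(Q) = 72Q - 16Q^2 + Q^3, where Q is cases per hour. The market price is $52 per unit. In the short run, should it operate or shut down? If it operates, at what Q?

Produce at Q = 10

Strip out fixed cost: VC = 72Q - 16Q^2 + Q^3. Then AVC = 72 - 16Q + Q^2 and MC = 72 - 32Q + 3Q^2.
AVC is minimized where dAVC/dQ = -16 + 2Q = 0, at Q = 8; min AVC = 72 - 16·8 + 8^2 = $8.
Because $52 ≥ $8, revenue can cover variable cost; the firm operates.
Solving P = MC: 20 - 32Q + 3Q^2 = 0 ⇒ Q = 2/3 or 10. On the upward-sloping branch, Q* = 10.
Check: AVC at Q = 10 is $12 ≤ P, so revenue covers variable cost.
Profit = P·Q − TC = 52·10 − 456 = $64.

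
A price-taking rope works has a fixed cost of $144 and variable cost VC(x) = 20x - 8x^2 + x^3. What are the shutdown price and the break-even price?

Shutdown price = $4; break-even price = $32

Shutdown price = min AVC. AVC = 20 - 8x + x^2, with vertex at x = 4 and minimum $4.
ATC = 144/x + 20 - 8x + x^2. Setting dATC/dx = −144/x^2 − 8 + 2x = 0 gives x = 6 (since 2·6^3 − 8·6^2 = 144).
min ATC = 144/6 + 20 − 8·6 + 6^2 = $32. That is the break-even price.
For $4 ≤ P < $32 the firm produces at a loss; below $4 it shuts down.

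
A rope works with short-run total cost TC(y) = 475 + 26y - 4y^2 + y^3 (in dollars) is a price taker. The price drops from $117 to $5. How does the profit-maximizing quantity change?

AVC = 26 - 4y + y^2, minimized at y = 2 where min AVC = $22. MC = 26 - 8y + 3y^2.
At P = $117 ≥ min AVC, set P = MC on the rising branch: y = 7.
At P = $5 < min AVC = $22, price no longer covers variable cost at any output, so the firm shuts down: y = 0.

Output falls from 7 to 0 (the firm shuts down)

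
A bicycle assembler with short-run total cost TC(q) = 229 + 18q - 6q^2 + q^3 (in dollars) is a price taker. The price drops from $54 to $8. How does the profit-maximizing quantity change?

Output falls from 6 to 0 (the firm shuts down)

MC = 18 - 12q + 3q^2; the shutdown threshold is min AVC = $9 (at q = 3).
At P = $54 ≥ min AVC, set P = MC on the rising branch: q = 6.
At P = $8 < min AVC = $9, price no longer covers variable cost at any output, so the firm shuts down: q = 0.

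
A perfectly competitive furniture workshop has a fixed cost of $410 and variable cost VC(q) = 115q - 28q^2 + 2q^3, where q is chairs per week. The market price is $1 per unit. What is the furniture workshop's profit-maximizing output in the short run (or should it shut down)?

Shut down

From TC, MC = TC'(q) = 115 - 56q + 6q^2 and AVC = VC/q = 115 - 28q + 2q^2.
AVC hits its minimum where MC = AVC, at q = 7, giving min AVC = 115 - 28·7 + 2·7^2 = $17.
With P < min AVC ($1 < $17), every unit sold adds to the loss.
Best response: produce nothing and absorb the $410 fixed cost.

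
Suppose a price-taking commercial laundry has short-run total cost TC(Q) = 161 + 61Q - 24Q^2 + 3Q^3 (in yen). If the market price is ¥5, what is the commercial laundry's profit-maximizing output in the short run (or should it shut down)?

From TC, MC = TC'(Q) = 61 - 48Q + 9Q^2 and AVC = VC/Q = 61 - 24Q + 3Q^2.
The AVC parabola has its vertex at Q = 24/6 = 4, where AVC = 61 - 24·4 + 3·4^2 = ¥13.
Since P = ¥5 < min AVC = ¥13, price fails to cover variable cost at any output.
Shutting down limits the loss to fixed cost, ¥161.

Shut down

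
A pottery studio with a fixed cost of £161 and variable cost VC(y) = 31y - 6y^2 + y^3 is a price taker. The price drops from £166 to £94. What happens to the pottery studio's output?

Output falls from 9 to 7

MC = 31 - 12y + 3y^2; the shutdown threshold is min AVC = £22 (at y = 3).
With P = £166 above the shutdown price, P = MC gives y = 9.
At P = £94 ≥ min AVC, set P = MC: y = 7. The firm stays open but cuts output.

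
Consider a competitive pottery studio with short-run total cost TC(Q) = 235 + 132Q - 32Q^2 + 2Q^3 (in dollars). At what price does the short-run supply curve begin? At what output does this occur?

$4 per unit, at Q = 8

Short-run supply begins at min AVC. From VC = 132Q - 32Q^2 + 2Q^3, AVC = 132 - 32Q + 2Q^2.
At the minimum of AVC, MC = AVC. MC = 132 - 64Q + 6Q^2; setting MC = AVC gives 4Q^2 - 32Q = 0, so Q = 8. min AVC = 4.
The firm shuts down for any P below $4.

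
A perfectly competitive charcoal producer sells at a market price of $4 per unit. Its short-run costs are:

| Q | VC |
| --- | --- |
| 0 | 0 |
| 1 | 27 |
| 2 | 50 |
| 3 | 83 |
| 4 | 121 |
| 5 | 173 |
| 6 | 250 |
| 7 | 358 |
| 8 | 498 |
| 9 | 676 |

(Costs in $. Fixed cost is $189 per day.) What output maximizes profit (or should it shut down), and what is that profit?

Profit at each row (π = 4Q − TC): Q=0: -189; Q=1: -212; Q=2: -231; Q=3: -260; Q=4: -294; Q=5: -342; Q=6: -415; Q=7: -519; Q=8: -655; Q=9: -829.
Profit is highest at Q = 0. Equivalently, the lowest AVC in the table is 50/2 ≈ $25 at Q = 2, and P = $4 falls below it — price never covers variable cost, so the firm shuts down and loses only its fixed cost.

Q = 0 (shut down); profit = -$189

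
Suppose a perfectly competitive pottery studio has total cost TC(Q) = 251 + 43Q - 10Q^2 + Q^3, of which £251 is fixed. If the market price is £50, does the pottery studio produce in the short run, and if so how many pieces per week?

Strip out fixed cost: VC = 43Q - 10Q^2 + Q^3. Then AVC = 43 - 10Q + Q^2 and MC = 43 - 20Q + 3Q^2.
AVC hits its minimum where MC = AVC, at Q = 5, giving min AVC = 43 - 10·5 + 5^2 = £18.
P = £50 exceeds min AVC = £18, so the firm stays open.
P = MC gives -7 - 20Q + 3Q^2 = 0, with roots -1/3 and 7. Take the larger (rising MC): Q* = 7.
Check: AVC at Q = 7 is £22 ≤ P, so revenue covers variable cost.
Profit = P·Q − TC = 50·7 − 405 = -£55, a loss, but smaller than the £251 fixed cost the firm would lose by shutting down.

Produce at Q = 7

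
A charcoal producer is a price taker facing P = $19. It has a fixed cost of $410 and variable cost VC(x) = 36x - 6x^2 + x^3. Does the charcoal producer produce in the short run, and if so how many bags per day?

Shut down

From TC, MC = TC'(x) = 36 - 12x + 3x^2 and AVC = VC/x = 36 - 6x + x^2.
The AVC parabola has its vertex at x = 6/2 = 3, where AVC = 36 - 6·3 + 3^2 = $27.
With P < min AVC ($19 < $27), every unit sold adds to the loss.
Shutting down limits the loss to fixed cost, $410.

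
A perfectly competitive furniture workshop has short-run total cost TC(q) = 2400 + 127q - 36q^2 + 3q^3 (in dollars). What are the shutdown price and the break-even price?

Shutdown price = min AVC. AVC = 127 - 36q + 3q^2, with vertex at q = 6 and minimum $19.
ATC = 2400/q + 127 - 36q + 3q^2. Setting dATC/dq = −2400/q^2 − 36 + 6q = 0 gives q = 10 (since 6·10^3 − 36·10^2 = 2400).
min ATC = 2400/10 + 127 − 36·10 + 3·10^2 = $307. That is the break-even price.
Between these two prices the firm operates at a loss; above $307 it earns a profit.

Shutdown price = $19; break-even price = $307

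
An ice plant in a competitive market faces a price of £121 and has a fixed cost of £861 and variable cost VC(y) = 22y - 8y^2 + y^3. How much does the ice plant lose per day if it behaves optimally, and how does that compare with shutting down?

AVC = 22 - 8y + y^2; min AVC = £6 at y = 4. Since P = £121 ≥ min AVC, the firm produces.
MC = 22 - 16y + 3y^2. Setting P = MC and taking the root on the rising branch gives y* = 9.
TR = 121·9 = 1089. TC = 861 + 279 = 1140. Profit = 1089 − 1140 = -£51.
By producing, the firm covers all variable cost plus £810 of fixed cost; shutting down would lose the full £861.

Profit = -£51 at y = 9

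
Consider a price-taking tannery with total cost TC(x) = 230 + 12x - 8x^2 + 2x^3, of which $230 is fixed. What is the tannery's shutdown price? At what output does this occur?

$4 per unit, at x = 2

Short-run supply begins at min AVC. From VC = 12x - 8x^2 + 2x^3, AVC = 12 - 8x + 2x^2.
dAVC/dx = -8 + 4x = 0 gives x = 2. min AVC = 12 - 8·2 + 2·2^2 = 4.
For P < $4 the firm produces nothing.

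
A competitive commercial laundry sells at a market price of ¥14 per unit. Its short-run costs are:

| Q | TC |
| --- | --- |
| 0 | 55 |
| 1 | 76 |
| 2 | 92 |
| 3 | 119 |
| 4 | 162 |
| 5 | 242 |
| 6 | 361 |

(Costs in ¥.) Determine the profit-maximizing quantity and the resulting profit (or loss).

Q = 0 (shut down); profit = -¥55

Profit at each row (π = 14Q − TC): Q=0: -55; Q=1: -62; Q=2: -64; Q=3: -77; Q=4: -106; Q=5: -172; Q=6: -277.
Profit is highest at Q = 0. Equivalently, the lowest AVC in the table is 37/2 ≈ ¥18.50 at Q = 2, and P = ¥14 falls below it — price never covers variable cost, so the firm shuts down and loses only its fixed cost.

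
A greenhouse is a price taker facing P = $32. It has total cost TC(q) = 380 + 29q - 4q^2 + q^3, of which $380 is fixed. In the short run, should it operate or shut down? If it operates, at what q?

Produce at q = 3

From TC, MC = TC'(q) = 29 - 8q + 3q^2 and AVC = VC/q = 29 - 4q + q^2.
The AVC parabola has its vertex at q = 4/2 = 2, where AVC = 29 - 4·2 + 2^2 = $25.
P = $32 exceeds min AVC = $25, so the firm stays open.
P = MC gives -3 - 8q + 3q^2 = 0, with roots -1/3 and 3. Take the larger (rising MC): q* = 3.
Check: AVC at q = 3 is $26 ≤ P, so revenue covers variable cost.
Profit = P·q − TC = 32·3 − 458 = -$362, a loss, but smaller than the $380 fixed cost the firm would lose by shutting down.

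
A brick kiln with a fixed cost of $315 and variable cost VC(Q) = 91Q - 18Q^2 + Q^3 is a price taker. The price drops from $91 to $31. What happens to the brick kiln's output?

Output falls from 12 to 10

AVC = 91 - 18Q + Q^2, minimized at Q = 9 where min AVC = $10. MC = 91 - 36Q + 3Q^2.
At P = $91 ≥ min AVC, set P = MC on the rising branch: Q = 12.
At P = $31 ≥ min AVC, set P = MC: Q = 10. The firm stays open but cuts output.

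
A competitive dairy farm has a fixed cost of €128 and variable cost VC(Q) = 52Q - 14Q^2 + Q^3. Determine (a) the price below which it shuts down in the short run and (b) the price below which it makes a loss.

AVC = 52 - 14Q + Q^2; minimized at Q = 7, giving min AVC = €3. That is the shutdown price.
ATC = 128/Q + 52 - 14Q + Q^2. Setting dATC/dQ = −128/Q^2 − 14 + 2Q = 0 gives Q = 8 (since 2·8^3 − 14·8^2 = 128).
min ATC = 128/8 + 52 − 14·8 + 8^2 = €20. That is the break-even price.
For €3 ≤ P < €20 the firm produces at a loss; below €3 it shuts down.

Shutdown price = €3; break-even price = €20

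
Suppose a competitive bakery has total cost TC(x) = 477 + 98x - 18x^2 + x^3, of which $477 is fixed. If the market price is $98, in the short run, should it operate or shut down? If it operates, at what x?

Strip out fixed cost: VC = 98x - 18x^2 + x^3. Then AVC = 98 - 18x + x^2 and MC = 98 - 36x + 3x^2.
The AVC parabola has its vertex at x = 18/2 = 9, where AVC = 98 - 18·9 + 9^2 = $17.
Because $98 ≥ $17, revenue can cover variable cost; the firm operates.
Solving P = MC: -36x + 3x^2 = 0 ⇒ x = 0 or 12. On the upward-sloping branch, x* = 12.
Check: AVC at x = 12 is $26 ≤ P, so revenue covers variable cost.
Profit = P·x − TC = 98·12 − 789 = $387.

Produce at x = 12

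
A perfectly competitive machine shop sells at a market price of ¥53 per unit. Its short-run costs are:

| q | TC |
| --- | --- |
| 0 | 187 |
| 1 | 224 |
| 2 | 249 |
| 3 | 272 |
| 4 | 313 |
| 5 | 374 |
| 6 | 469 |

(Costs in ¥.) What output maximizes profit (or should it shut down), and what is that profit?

Compute π = P·q − TC at each output: q=0: -187; q=1: -171; q=2: -143; q=3: -113; q=4: -101; q=5: -109; q=6: -151.
Profit is maximized at q = 4. AVC there is 126/4 = ¥31.50 ≤ P, so producing beats shutting down (which would give -¥187).

q = 4; profit = -¥101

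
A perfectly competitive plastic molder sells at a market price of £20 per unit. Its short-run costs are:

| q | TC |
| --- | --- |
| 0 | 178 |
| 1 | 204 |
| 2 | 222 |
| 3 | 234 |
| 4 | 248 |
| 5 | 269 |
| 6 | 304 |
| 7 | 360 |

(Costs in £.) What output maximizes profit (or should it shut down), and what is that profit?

q = 4; profit = -£168

Tabulate TR − TC: q=0: -178; q=1: -184; q=2: -182; q=3: -174; q=4: -168; q=5: -169; q=6: -184; q=7: -220.
Profit is maximized at q = 4. AVC there is 70/4 = £17.50 ≤ P, so producing beats shutting down (which would give -£178).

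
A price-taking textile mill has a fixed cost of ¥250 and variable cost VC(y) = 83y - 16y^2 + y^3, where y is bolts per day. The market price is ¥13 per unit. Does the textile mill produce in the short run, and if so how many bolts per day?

Shut down

From TC, MC = TC'(y) = 83 - 32y + 3y^2 and AVC = VC/y = 83 - 16y + y^2.
The AVC parabola has its vertex at y = 16/2 = 8, where AVC = 83 - 16·8 + 8^2 = ¥19.
With P < min AVC (¥13 < ¥19), every unit sold adds to the loss.
Best response: produce nothing and absorb the ¥250 fixed cost.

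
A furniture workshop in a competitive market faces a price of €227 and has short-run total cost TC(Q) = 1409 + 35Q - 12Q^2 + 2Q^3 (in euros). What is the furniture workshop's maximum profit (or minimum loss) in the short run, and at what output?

Profit = -€129 at Q = 8

AVC = 35 - 12Q + 2Q^2 has its minimum €17 at Q = 3; price €227 clears that bar, so the firm operates.
With MC = 35 - 24Q + 6Q^2, P = MC on the upward-sloping part at Q* = 8.
TR = 227·8 = 1816. TC = 1409 + 536 = 1945. Profit = 1816 − 1945 = -€129.
By producing, the firm covers all variable cost plus €1280 of fixed cost; shutting down would lose the full €1409.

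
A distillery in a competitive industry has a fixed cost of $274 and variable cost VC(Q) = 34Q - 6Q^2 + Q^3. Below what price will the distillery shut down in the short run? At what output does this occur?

Short-run supply begins at min AVC. From VC = 34Q - 6Q^2 + Q^3, AVC = 34 - 6Q + Q^2.
At the minimum of AVC, MC = AVC. MC = 34 - 12Q + 3Q^2; setting MC = AVC gives 2Q^2 - 6Q = 0, so Q = 3. min AVC = 25.
The firm shuts down for any P below $25.

$25 per unit, at Q = 3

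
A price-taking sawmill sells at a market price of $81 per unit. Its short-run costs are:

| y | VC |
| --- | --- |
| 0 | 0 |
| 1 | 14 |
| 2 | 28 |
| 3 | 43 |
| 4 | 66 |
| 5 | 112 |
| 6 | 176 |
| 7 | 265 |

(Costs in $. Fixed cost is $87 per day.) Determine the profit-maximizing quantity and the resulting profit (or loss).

Compute π = P·y − TC at each output: y=0: -87; y=1: -20; y=2: 47; y=3: 113; y=4: 171; y=5: 206; y=6: 223; y=7: 215.
Profit is maximized at y = 6. AVC there is 176/6 = $29.33 ≤ P, so producing beats shutting down (which would give -$87).

y = 6; profit = $223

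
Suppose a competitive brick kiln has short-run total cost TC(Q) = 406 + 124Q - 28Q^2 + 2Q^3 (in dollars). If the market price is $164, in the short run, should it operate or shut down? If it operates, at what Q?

Produce at Q = 10

Strip out fixed cost: VC = 124Q - 28Q^2 + 2Q^3. Then AVC = 124 - 28Q + 2Q^2 and MC = 124 - 56Q + 6Q^2.
AVC hits its minimum where MC = AVC, at Q = 7, giving min AVC = 124 - 28·7 + 2·7^2 = $26.
P = $164 exceeds min AVC = $26, so the firm stays open.
Solving P = MC: -40 - 56Q + 6Q^2 = 0 ⇒ Q = -2/3 or 10. On the upward-sloping branch, Q* = 10.
Check: AVC at Q = 10 is $44 ≤ P, so revenue covers variable cost.
Profit = P·Q − TC = 164·10 − 846 = $794.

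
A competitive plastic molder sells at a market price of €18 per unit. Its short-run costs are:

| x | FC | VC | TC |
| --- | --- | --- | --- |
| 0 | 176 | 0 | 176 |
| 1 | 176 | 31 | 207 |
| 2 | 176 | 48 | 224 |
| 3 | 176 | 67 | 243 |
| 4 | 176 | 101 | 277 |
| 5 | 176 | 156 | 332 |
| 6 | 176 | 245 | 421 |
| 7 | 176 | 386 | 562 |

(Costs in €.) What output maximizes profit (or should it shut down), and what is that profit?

x = 0 (shut down); profit = -€176

Tabulate TR − TC: x=0: -176; x=1: -189; x=2: -188; x=3: -189; x=4: -205; x=5: -242; x=6: -313; x=7: -436.
Profit is highest at x = 0. Equivalently, the lowest AVC in the table is 67/3 ≈ €22.33 at x = 3, and P = €18 falls below it — price never covers variable cost, so the firm shuts down and loses only its fixed cost.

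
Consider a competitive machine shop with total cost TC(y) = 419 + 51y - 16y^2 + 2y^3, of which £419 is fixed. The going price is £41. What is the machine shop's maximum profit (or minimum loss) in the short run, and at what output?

Profit = -£319 at y = 5

AVC = 51 - 16y + 2y^2; min AVC = £19 at y = 4. Since P = £41 ≥ min AVC, the firm produces.
MC = 51 - 32y + 6y^2. Setting P = MC and taking the root on the rising branch gives y* = 5.
TR = 41·5 = 205. TC = 419 + 105 = 524. Profit = 205 − 524 = -£319.
By producing, the firm covers all variable cost plus £100 of fixed cost; shutting down would lose the full £419.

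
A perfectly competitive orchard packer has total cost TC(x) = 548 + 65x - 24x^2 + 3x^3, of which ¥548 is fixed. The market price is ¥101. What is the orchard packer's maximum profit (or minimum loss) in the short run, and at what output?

Profit = -¥116 at x = 6

AVC = 65 - 24x + 3x^2 has its minimum ¥17 at x = 4; price ¥101 clears that bar, so the firm operates.
With MC = 65 - 48x + 9x^2, P = MC on the upward-sloping part at x* = 6.
TR = 101·6 = 606. TC = 548 + 174 = 722. Profit = 606 − 722 = -¥116.
Shutting down would mean losing the fixed cost of ¥548, so operating at a loss of ¥116 is better by ¥432.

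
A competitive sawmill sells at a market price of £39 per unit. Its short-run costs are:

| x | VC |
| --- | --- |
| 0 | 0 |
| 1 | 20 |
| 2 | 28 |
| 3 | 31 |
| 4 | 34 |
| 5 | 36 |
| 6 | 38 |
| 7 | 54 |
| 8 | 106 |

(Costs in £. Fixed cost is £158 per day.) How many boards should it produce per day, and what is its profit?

Profit at each row (π = 39x − TC): x=0: -158; x=1: -139; x=2: -108; x=3: -72; x=4: -36; x=5: 1; x=6: 38; x=7: 61; x=8: 48.
Profit is maximized at x = 7. AVC there is 54/7 = £7.71 ≤ P, so producing beats shutting down (which would give -£158).

x = 7; profit = £61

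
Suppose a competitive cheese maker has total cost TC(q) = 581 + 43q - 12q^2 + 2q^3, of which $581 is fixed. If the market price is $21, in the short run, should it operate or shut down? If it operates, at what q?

Variable cost is VC = 43q - 12q^2 + 2q^3, so AVC = VC/q = 43 - 12q + 2q^2 and MC = dTC/dq = 43 - 24q + 6q^2.
AVC is minimized where dAVC/dq = -12 + 4q = 0, at q = 3; min AVC = 43 - 12·3 + 2·3^2 = $25.
Since P = $21 < min AVC = $25, price fails to cover variable cost at any output.
Shutting down limits the loss to fixed cost, $581.

Shut down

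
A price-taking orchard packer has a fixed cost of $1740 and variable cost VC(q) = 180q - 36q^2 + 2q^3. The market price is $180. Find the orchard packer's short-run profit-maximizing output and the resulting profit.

Profit = -$12 at q = 12

AVC = 180 - 36q + 2q^2; min AVC = $18 at q = 9. Since P = $180 ≥ min AVC, the firm produces.
MC = 180 - 72q + 6q^2. Setting P = MC and taking the root on the rising branch gives q* = 12.
TR = 180·12 = 2160. TC = 1740 + 432 = 2172. Profit = 2160 − 2172 = -$12.
By producing, the firm covers all variable cost plus $1728 of fixed cost; shutting down would lose the full $1740.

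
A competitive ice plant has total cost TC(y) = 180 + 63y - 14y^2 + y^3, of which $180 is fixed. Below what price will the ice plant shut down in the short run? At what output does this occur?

$14 per unit, at y = 7

Short-run supply begins at min AVC. From VC = 63y - 14y^2 + y^3, AVC = 63 - 14y + y^2.
At the minimum of AVC, MC = AVC. MC = 63 - 28y + 3y^2; setting MC = AVC gives 2y^2 - 14y = 0, so y = 7. min AVC = 14.
So the shutdown price is $14.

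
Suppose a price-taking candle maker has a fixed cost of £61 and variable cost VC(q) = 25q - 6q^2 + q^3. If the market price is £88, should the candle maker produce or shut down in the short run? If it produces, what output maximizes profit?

Strip out fixed cost: VC = 25q - 6q^2 + q^3. Then AVC = 25 - 6q + q^2 and MC = 25 - 12q + 3q^2.
The AVC parabola has its vertex at q = 6/2 = 3, where AVC = 25 - 6·3 + 3^2 = £16.
Because £88 ≥ £16, revenue can cover variable cost; the firm operates.
Set P = MC: 88 = 25 - 12q + 3q^2 → -63 - 12q + 3q^2 = 0. The roots are q = -3 and q = 7; the profit-maximizing output is on the rising part of MC, so q* = 7.
Check: AVC at q = 7 is £32 ≤ P, so revenue covers variable cost.
Profit = P·q − TC = 88·7 − 285 = £331.

Produce at q = 7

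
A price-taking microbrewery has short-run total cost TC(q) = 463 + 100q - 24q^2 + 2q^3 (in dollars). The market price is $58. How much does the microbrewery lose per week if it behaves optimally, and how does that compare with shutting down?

AVC = 100 - 24q + 2q^2; min AVC = $28 at q = 6. Since P = $58 ≥ min AVC, the firm produces.
With MC = 100 - 48q + 6q^2, P = MC on the upward-sloping part at q* = 7.
TR = 58·7 = 406. TC = 463 + 210 = 673. Profit = 406 − 673 = -$267.
By producing, the firm covers all variable cost plus $196 of fixed cost; shutting down would lose the full $463.

Profit = -$267 at q = 7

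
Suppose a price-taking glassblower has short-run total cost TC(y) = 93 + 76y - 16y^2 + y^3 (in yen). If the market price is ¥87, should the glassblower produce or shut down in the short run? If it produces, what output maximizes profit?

Strip out fixed cost: VC = 76y - 16y^2 + y^3. Then AVC = 76 - 16y + y^2 and MC = 76 - 32y + 3y^2.
AVC is minimized where dAVC/dy = -16 + 2y = 0, at y = 8; min AVC = 76 - 16·8 + 8^2 = ¥12.
Because ¥87 ≥ ¥12, revenue can cover variable cost; the firm operates.
Solving P = MC: -11 - 32y + 3y^2 = 0 ⇒ y = -1/3 or 11. On the upward-sloping branch, y* = 11.
Check: AVC at y = 11 is ¥21 ≤ P, so revenue covers variable cost.
Profit = P·y − TC = 87·11 − 324 = ¥633.

Produce at y = 11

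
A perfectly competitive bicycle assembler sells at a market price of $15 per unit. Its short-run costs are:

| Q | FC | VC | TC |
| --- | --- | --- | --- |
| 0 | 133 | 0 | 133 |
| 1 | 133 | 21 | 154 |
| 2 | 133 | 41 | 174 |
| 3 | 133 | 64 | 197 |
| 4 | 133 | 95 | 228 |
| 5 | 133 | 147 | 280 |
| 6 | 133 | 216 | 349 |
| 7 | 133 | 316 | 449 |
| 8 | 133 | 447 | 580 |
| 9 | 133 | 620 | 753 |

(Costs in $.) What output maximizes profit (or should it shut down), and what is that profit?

Tabulate TR − TC: Q=0: -133; Q=1: -139; Q=2: -144; Q=3: -152; Q=4: -168; Q=5: -205; Q=6: -259; Q=7: -344; Q=8: -460; Q=9: -618.
Profit is highest at Q = 0. Equivalently, the lowest AVC in the table is 41/2 ≈ $20.50 at Q = 2, and P = $15 falls below it — price never covers variable cost, so the firm shuts down and loses only its fixed cost.

Q = 0 (shut down); profit = -$133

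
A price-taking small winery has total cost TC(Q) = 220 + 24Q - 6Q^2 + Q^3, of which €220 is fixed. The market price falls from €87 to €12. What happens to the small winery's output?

Output falls from 7 to 0 (the firm shuts down)

AVC = 24 - 6Q + Q^2, minimized at Q = 3 where min AVC = €15. MC = 24 - 12Q + 3Q^2.
At P = €87 ≥ min AVC, set P = MC on the rising branch: Q = 7.
At P = €12 < min AVC = €15, price no longer covers variable cost at any output, so the firm shuts down: Q = 0.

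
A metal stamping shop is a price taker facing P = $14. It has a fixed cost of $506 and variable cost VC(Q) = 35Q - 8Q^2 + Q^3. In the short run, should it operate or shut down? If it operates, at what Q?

Variable cost is VC = 35Q - 8Q^2 + Q^3, so AVC = VC/Q = 35 - 8Q + Q^2 and MC = dTC/dQ = 35 - 16Q + 3Q^2.
The AVC parabola has its vertex at Q = 8/2 = 4, where AVC = 35 - 8·4 + 4^2 = $19.
Since P = $14 < min AVC = $19, price fails to cover variable cost at any output.
Best response: produce nothing and absorb the $506 fixed cost.

Shut down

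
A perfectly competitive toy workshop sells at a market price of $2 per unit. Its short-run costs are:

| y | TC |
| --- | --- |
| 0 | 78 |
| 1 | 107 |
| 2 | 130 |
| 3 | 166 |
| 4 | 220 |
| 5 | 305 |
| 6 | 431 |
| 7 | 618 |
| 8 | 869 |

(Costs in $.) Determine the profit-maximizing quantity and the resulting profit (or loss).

y = 0 (shut down); profit = -$78

Profit at each row (π = 2y − TC): y=0: -78; y=1: -105; y=2: -126; y=3: -160; y=4: -212; y=5: -295; y=6: -419; y=7: -604; y=8: -853.
Profit is highest at y = 0. Equivalently, the lowest AVC in the table is 52/2 ≈ $26 at y = 2, and P = $2 falls below it — price never covers variable cost, so the firm shuts down and loses only its fixed cost.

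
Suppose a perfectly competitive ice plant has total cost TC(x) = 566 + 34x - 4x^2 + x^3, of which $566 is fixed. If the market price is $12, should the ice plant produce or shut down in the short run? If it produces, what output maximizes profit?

Shut down

Strip out fixed cost: VC = 34x - 4x^2 + x^3. Then AVC = 34 - 4x + x^2 and MC = 34 - 8x + 3x^2.
AVC is minimized where dAVC/dx = -4 + 2x = 0, at x = 2; min AVC = 34 - 4·2 + 2^2 = $30.
With P < min AVC ($12 < $30), every unit sold adds to the loss.
Best response: produce nothing and absorb the $566 fixed cost.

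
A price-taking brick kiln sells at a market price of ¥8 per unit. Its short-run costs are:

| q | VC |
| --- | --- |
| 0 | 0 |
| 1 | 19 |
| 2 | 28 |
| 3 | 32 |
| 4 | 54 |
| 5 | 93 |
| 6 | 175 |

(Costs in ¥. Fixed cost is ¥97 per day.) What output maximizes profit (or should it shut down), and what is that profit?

q = 0 (shut down); profit = -¥97

Tabulate TR − TC: q=0: -97; q=1: -108; q=2: -109; q=3: -105; q=4: -119; q=5: -150; q=6: -224.
Profit is highest at q = 0. Equivalently, the lowest AVC in the table is 32/3 ≈ ¥10.67 at q = 3, and P = ¥8 falls below it — price never covers variable cost, so the firm shuts down and loses only its fixed cost.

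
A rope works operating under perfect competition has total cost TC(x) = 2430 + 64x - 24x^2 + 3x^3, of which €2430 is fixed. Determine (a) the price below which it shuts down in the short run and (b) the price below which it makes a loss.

Shutdown price = min AVC. AVC = 64 - 24x + 3x^2, with vertex at x = 4 and minimum €16.
ATC = 2430/x + 64 - 24x + 3x^2. Setting dATC/dx = −2430/x^2 − 24 + 6x = 0 gives x = 9 (since 6·9^3 − 24·9^2 = 2430).
min ATC = 2430/9 + 64 − 24·9 + 3·9^2 = €361. That is the break-even price.
Between these two prices the firm operates at a loss; above €361 it earns a profit.

Shutdown price = €16; break-even price = €361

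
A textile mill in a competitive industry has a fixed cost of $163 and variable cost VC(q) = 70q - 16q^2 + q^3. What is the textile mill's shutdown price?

The firm shuts down when price falls below the minimum of average variable cost. AVC = VC/q = 70 - 16q + q^2.
dAVC/dq = -16 + 2q = 0 gives q = 8. min AVC = 70 - 16·8 + 8^2 = 6.
So the shutdown price is $6.

$6 per unit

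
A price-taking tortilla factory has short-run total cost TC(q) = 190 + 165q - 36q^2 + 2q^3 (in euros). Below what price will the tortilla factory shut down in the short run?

€3 per unit

Short-run supply begins at min AVC. From VC = 165q - 36q^2 + 2q^3, AVC = 165 - 36q + 2q^2.
dAVC/dq = -36 + 4q = 0 gives q = 9. min AVC = 165 - 36·9 + 2·9^2 = 3.
For P < €3 the firm produces nothing.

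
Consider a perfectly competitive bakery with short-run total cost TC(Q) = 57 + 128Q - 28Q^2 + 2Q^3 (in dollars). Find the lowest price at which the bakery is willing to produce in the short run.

$30 per unit

The shutdown price is the minimum of AVC. VC = 128Q - 28Q^2 + 2Q^3, so AVC = 128 - 28Q + 2Q^2.
At the minimum of AVC, MC = AVC. MC = 128 - 56Q + 6Q^2; setting MC = AVC gives 4Q^2 - 28Q = 0, so Q = 7. min AVC = 30.
For P < $30 the firm produces nothing.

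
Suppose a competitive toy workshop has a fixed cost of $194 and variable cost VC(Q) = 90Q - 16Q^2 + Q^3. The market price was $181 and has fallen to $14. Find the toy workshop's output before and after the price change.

MC = 90 - 32Q + 3Q^2; the shutdown threshold is min AVC = $26 (at Q = 8).
With P = $181 above the shutdown price, P = MC gives Q = 13.
At P = $14 < min AVC = $26, price no longer covers variable cost at any output, so the firm shuts down: Q = 0.

Output falls from 13 to 0 (the firm shuts down)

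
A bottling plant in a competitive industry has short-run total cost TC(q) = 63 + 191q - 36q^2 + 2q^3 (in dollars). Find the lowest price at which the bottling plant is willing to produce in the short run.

Short-run supply begins at min AVC. From VC = 191q - 36q^2 + 2q^3, AVC = 191 - 36q + 2q^2.
dAVC/dq = -36 + 4q = 0 gives q = 9. min AVC = 191 - 36·9 + 2·9^2 = 29.
So the shutdown price is $29.

$29 per unit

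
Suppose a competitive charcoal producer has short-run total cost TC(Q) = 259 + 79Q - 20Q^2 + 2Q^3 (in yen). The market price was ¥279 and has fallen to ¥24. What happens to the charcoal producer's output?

AVC = 79 - 20Q + 2Q^2, minimized at Q = 5 where min AVC = ¥29. MC = 79 - 40Q + 6Q^2.
At P = ¥279 ≥ min AVC, set P = MC on the rising branch: Q = 10.
At P = ¥24 < min AVC = ¥29, price no longer covers variable cost at any output, so the firm shuts down: Q = 0.

Output falls from 10 to 0 (the firm shuts down)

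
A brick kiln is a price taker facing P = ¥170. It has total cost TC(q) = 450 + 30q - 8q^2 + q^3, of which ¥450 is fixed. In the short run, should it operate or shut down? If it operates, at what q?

Produce at q = 10

Variable cost is VC = 30q - 8q^2 + q^3, so AVC = VC/q = 30 - 8q + q^2 and MC = dTC/dq = 30 - 16q + 3q^2.
AVC is minimized where dAVC/dq = -8 + 2q = 0, at q = 4; min AVC = 30 - 8·4 + 4^2 = ¥14.
Because ¥170 ≥ ¥14, revenue can cover variable cost; the firm operates.
P = MC gives -140 - 16q + 3q^2 = 0, with roots -14/3 and 10. Take the larger (rising MC): q* = 10.
Check: AVC at q = 10 is ¥50 ≤ P, so revenue covers variable cost.
Profit = P·q − TC = 170·10 − 950 = ¥750.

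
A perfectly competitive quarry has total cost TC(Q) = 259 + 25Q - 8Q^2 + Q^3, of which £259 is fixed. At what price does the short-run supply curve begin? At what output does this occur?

Short-run supply begins at min AVC. From VC = 25Q - 8Q^2 + Q^3, AVC = 25 - 8Q + Q^2.
dAVC/dQ = -8 + 2Q = 0 gives Q = 4. min AVC = 25 - 8·4 + 4^2 = 9.
For P < £9 the firm produces nothing.

£9 per unit, at Q = 4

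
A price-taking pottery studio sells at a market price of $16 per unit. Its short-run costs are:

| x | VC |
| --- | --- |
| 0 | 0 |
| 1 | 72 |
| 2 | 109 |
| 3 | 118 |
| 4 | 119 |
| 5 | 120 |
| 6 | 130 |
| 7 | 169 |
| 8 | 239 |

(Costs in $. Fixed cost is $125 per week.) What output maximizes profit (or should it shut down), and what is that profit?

Profit at each row (π = 16x − TC): x=0: -125; x=1: -181; x=2: -202; x=3: -195; x=4: -180; x=5: -165; x=6: -159; x=7: -182; x=8: -236.
Profit is highest at x = 0. Equivalently, the lowest AVC in the table is 130/6 ≈ $21.67 at x = 6, and P = $16 falls below it — price never covers variable cost, so the firm shuts down and loses only its fixed cost.

x = 0 (shut down); profit = -$125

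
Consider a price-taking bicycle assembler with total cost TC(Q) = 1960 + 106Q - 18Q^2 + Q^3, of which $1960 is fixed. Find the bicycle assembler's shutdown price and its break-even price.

AVC = 106 - 18Q + Q^2; minimized at Q = 9, giving min AVC = $25. That is the shutdown price.
ATC = 1960/Q + 106 - 18Q + Q^2. Setting dATC/dQ = −1960/Q^2 − 18 + 2Q = 0 gives Q = 14 (since 2·14^3 − 18·14^2 = 1960).
min ATC = 1960/14 + 106 − 18·14 + 14^2 = $190. That is the break-even price.
Between these two prices the firm operates at a loss; above $190 it earns a profit.

Shutdown price = $25; break-even price = $190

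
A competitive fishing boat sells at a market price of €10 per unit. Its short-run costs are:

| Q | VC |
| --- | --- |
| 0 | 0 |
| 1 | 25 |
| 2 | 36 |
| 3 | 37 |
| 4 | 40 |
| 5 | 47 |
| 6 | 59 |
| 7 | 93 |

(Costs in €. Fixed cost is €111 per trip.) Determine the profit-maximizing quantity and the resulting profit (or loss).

Compute π = P·Q − TC at each output: Q=0: -111; Q=1: -126; Q=2: -127; Q=3: -118; Q=4: -111; Q=5: -108; Q=6: -110; Q=7: -134.
Profit is maximized at Q = 5. AVC there is 47/5 = €9.40 ≤ P, so producing beats shutting down (which would give -€111).

Q = 5; profit = -€108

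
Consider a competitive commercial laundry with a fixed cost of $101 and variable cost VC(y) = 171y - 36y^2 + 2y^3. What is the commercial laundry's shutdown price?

$9 per unit

The shutdown price is the minimum of AVC. VC = 171y - 36y^2 + 2y^3, so AVC = 171 - 36y + 2y^2.
dAVC/dy = -36 + 4y = 0 gives y = 9. min AVC = 171 - 36·9 + 2·9^2 = 9.
The firm shuts down for any P below $9.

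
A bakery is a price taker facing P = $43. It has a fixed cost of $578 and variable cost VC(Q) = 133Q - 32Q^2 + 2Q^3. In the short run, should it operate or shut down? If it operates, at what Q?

Produce at Q = 9

Variable cost is VC = 133Q - 32Q^2 + 2Q^3, so AVC = VC/Q = 133 - 32Q + 2Q^2 and MC = dTC/dQ = 133 - 64Q + 6Q^2.
The AVC parabola has its vertex at Q = 32/4 = 8, where AVC = 133 - 32·8 + 2·8^2 = $5.
Since P = $43 ≥ min AVC = $5, price covers variable cost and the firm should produce.
P = MC gives 90 - 64Q + 6Q^2 = 0, with roots 5/3 and 9. Take the larger (rising MC): Q* = 9.
Check: AVC at Q = 9 is $7 ≤ P, so revenue covers variable cost.
Profit = P·Q − TC = 43·9 − 641 = -$254, a loss, but smaller than the $578 fixed cost the firm would lose by shutting down.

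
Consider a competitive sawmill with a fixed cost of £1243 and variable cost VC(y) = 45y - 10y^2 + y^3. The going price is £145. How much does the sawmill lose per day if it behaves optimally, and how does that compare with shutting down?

Profit = -£243 at y = 10

AVC = 45 - 10y + y^2 has its minimum £20 at y = 5; price £145 clears that bar, so the firm operates.
With MC = 45 - 20y + 3y^2, P = MC on the upward-sloping part at y* = 10.
TR = 145·10 = 1450. TC = 1243 + 450 = 1693. Profit = 1450 − 1693 = -£243.
By producing, the firm covers all variable cost plus £1000 of fixed cost; shutting down would lose the full £1243.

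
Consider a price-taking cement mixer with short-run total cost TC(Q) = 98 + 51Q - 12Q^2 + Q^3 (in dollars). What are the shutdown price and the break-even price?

Shutdown price = min AVC. AVC = 51 - 12Q + Q^2, with vertex at Q = 6 and minimum $15.
ATC = 98/Q + 51 - 12Q + Q^2. Setting dATC/dQ = −98/Q^2 − 12 + 2Q = 0 gives Q = 7 (since 2·7^3 − 12·7^2 = 98).
min ATC = 98/7 + 51 − 12·7 + 7^2 = $30. That is the break-even price.
Between these two prices the firm operates at a loss; above $30 it earns a profit.

Shutdown price = $15; break-even price = $30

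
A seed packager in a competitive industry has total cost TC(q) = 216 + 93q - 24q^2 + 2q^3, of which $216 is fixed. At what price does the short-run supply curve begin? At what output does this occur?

$21 per unit, at q = 6

The firm shuts down when price falls below the minimum of average variable cost. AVC = VC/q = 93 - 24q + 2q^2.
dAVC/dq = -24 + 4q = 0 gives q = 6. min AVC = 93 - 24·6 + 2·6^2 = 21.
The firm shuts down for any P below $21.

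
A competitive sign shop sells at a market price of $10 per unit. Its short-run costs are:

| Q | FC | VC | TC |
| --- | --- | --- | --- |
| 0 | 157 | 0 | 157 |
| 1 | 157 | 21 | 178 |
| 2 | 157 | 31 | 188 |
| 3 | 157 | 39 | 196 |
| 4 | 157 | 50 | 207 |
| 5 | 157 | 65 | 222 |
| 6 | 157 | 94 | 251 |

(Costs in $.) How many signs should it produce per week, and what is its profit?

Q = 0 (shut down); profit = -$157

Profit at each row (π = 10Q − TC): Q=0: -157; Q=1: -168; Q=2: -168; Q=3: -166; Q=4: -167; Q=5: -172; Q=6: -191.
Profit is highest at Q = 0. Equivalently, the lowest AVC in the table is 50/4 ≈ $12.50 at Q = 4, and P = $10 falls below it — price never covers variable cost, so the firm shuts down and loses only its fixed cost.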